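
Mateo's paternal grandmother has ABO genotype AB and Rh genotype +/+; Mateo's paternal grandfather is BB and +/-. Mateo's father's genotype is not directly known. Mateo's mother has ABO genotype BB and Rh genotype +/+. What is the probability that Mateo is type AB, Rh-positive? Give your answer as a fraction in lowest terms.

1/4

Mateo's father's ABO genotype from AB × BB: 1/2 AB, 1/2 BB.
Crossing each possibility with the mother BB and summing P(type AB): 1/2·1/2 + 1/2·0 = 1/4.
Similarly for Rh via the father's Rh distribution: P(Rh+) = 1.
Independent loci: 1/4 × 1 = 1/4.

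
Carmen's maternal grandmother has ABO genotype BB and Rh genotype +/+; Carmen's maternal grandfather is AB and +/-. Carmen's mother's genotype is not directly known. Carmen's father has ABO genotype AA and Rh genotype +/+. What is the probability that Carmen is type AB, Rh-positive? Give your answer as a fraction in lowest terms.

Carmen's mother's ABO genotype from BB × AB: 1/2 AB, 1/2 BB.
Crossing each possibility with the father AA and summing P(type AB): 1/2·1/2 + 1/2·1 = 3/4.
Similarly for Rh via the mother's Rh distribution: P(Rh+) = 1.
Independent loci: 3/4 × 1 = 3/4.

3/4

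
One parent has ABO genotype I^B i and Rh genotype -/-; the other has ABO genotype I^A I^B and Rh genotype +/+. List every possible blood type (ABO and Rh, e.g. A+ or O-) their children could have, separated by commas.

Gametes from I^B i × I^A I^B give offspring ABO genotypes I^A I^B, I^A i, I^B I^B, I^B i, i.e. phenotypes A, B, AB.
Rh cross -/- × +/+ → phenotypes Rh+.
Combining independently: A+, B+, AB+.

A+, B+, AB+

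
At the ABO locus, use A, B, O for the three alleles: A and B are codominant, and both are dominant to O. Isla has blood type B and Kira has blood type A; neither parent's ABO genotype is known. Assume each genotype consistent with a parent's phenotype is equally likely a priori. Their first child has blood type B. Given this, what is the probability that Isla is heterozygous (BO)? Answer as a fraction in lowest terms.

1/3

Possible genotypes: Isla ∈ {BB, BO}; Kira ∈ {AA, AO}.
Weight each parental genotype pair by prior × P(type-B child):
  BB × AO: posterior weight 2/3.
  BO × AO: posterior weight 1/3.
Sum the posterior weight over pairs where Isla is BO: 1/3.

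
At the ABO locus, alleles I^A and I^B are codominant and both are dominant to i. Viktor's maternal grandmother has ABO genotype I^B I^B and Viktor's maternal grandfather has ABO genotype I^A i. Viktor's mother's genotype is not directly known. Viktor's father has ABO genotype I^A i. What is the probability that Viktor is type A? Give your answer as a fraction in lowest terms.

3/8

Viktor's mother's ABO genotype from I^B I^B × I^A i: 1/2 I^A I^B, 1/2 I^B i.
Crossing each possibility with the father I^A i and summing P(type A): 1/2·1/2 + 1/2·1/4 = 3/8.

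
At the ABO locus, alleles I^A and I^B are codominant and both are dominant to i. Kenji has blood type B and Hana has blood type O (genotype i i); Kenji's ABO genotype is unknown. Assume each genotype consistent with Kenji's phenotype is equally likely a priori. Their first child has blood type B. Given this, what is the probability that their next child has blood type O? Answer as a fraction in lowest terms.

1/6

Possible genotypes: Kenji ∈ {I^B I^B, I^B i}; Hana ∈ {i i}.
Weight each parental genotype pair by prior × P(type-B child):
  I^B I^B × i i: posterior weight 2/3; P(next child type O) = 0.
  I^B i × i i: posterior weight 1/3; P(next child type O) = 1/2.
Weighted sum = 1/6.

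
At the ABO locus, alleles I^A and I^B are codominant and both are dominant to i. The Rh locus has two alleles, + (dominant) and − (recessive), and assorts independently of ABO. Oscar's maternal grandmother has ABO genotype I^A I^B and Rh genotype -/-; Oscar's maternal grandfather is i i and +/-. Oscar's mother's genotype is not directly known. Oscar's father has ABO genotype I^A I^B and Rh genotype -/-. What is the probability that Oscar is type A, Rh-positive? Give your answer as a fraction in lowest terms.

3/32

Oscar's mother's ABO genotype from I^A I^B × i i: 1/2 I^A i, 1/2 I^B i.
Crossing each possibility with the father I^A I^B and summing P(type A): 1/2·1/2 + 1/2·1/4 = 3/8.
Similarly for Rh via the mother's Rh distribution: P(Rh+) = 1/4.
Independent loci: 3/8 × 1/4 = 3/32.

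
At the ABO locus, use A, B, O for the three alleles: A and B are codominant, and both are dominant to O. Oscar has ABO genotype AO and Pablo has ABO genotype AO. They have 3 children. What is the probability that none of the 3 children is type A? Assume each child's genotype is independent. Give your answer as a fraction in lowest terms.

1/64

ABO cross AO × AO → 1/4 O, 3/4 A.
So P(type A) = 3/4 per child.
P(not type A) = 1/4 for one child; (1/4)^3 = 1/64.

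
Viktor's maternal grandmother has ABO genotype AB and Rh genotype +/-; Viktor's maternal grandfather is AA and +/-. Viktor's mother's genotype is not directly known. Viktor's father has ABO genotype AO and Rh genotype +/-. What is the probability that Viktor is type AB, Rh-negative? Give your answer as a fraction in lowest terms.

1/32

Viktor's mother's ABO genotype from AB × AA: 1/2 AA, 1/2 AB.
Crossing each possibility with the father AO and summing P(type AB): 1/2·0 + 1/2·1/4 = 1/8.
Similarly for Rh via the mother's Rh distribution: P(Rh-) = 1/4.
Independent loci: 1/8 × 1/4 = 1/32.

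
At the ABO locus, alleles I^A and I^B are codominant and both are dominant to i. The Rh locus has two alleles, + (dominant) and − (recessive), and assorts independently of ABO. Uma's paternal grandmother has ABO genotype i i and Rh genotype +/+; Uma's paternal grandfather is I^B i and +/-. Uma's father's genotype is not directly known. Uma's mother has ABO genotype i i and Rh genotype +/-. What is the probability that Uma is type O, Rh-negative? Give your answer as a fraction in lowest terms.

3/32

Uma's father's ABO genotype from i i × I^B i: 1/2 I^B i, 1/2 i i.
Crossing each possibility with the mother i i and summing P(type O): 1/2·1/2 + 1/2·1 = 3/4.
Similarly for Rh via the father's Rh distribution: P(Rh-) = 1/8.
Independent loci: 3/4 × 1/8 = 3/32.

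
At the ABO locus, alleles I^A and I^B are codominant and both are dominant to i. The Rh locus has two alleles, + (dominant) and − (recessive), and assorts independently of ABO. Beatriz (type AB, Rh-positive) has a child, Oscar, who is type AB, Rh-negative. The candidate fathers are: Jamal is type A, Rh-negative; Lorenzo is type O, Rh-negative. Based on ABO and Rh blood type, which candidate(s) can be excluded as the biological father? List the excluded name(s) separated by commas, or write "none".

A candidate is excluded only if no genotype consistent with his phenotype could produce a type AB, Rh-negative child with a type AB, Rh-positive mother.
Lorenzo (type O, Rh-): no genotype consistent with that phenotype can produce a type-AB Rh- child with a type-AB mother.

Lorenzo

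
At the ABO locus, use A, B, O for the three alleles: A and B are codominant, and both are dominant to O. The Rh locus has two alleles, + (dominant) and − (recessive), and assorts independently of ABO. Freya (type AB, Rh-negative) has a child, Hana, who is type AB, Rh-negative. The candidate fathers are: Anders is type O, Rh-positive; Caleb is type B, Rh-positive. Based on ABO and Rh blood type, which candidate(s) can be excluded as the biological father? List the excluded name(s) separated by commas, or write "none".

Anders

A candidate is excluded only if no genotype consistent with his phenotype could produce a type AB, Rh-negative child with a type AB, Rh-negative mother.
Anders (type O, Rh+): no genotype consistent with that phenotype can produce a type-AB Rh- child with a type-AB mother.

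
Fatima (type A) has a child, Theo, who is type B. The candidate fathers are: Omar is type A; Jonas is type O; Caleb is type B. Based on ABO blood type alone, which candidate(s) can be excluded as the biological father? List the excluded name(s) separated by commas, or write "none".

Omar, Jonas

A candidate is excluded only if no genotype consistent with his phenotype could produce a type B child with a type A mother.
Omar (type A): no genotype consistent with that phenotype can produce a type-B child with a type-A mother.
Jonas (type O): no genotype consistent with that phenotype can produce a type-B child with a type-A mother.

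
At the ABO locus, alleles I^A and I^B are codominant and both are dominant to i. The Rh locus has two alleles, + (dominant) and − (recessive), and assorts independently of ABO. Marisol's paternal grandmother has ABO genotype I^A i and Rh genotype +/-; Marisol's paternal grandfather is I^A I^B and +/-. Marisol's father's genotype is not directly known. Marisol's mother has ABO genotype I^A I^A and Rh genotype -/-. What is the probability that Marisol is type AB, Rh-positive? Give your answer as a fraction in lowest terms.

1/8

Marisol's father's ABO genotype from I^A i × I^A I^B: 1/4 I^A I^A, 1/4 I^A I^B, 1/4 I^A i, 1/4 I^B i.
Crossing each possibility with the mother I^A I^A and summing P(type AB): 1/4·0 + 1/4·1/2 + 1/4·0 + 1/4·1/2 = 1/4.
Similarly for Rh via the father's Rh distribution: P(Rh+) = 1/2.
Independent loci: 1/4 × 1/2 = 1/8.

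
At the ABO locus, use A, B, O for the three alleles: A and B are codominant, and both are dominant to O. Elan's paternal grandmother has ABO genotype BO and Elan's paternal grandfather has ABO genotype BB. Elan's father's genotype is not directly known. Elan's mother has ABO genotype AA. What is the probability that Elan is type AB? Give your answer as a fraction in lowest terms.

3/4

Elan's father's ABO genotype from BO × BB: 1/2 BB, 1/2 BO.
Crossing each possibility with the mother AA and summing P(type AB): 1/2·1 + 1/2·1/2 = 3/4.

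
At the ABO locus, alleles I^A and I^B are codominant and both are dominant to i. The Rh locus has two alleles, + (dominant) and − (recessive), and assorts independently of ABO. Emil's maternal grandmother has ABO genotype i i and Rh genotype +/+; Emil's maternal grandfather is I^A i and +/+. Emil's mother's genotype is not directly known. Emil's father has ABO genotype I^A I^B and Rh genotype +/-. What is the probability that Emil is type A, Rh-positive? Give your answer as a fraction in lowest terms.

Emil's mother's ABO genotype from i i × I^A i: 1/2 I^A i, 1/2 i i.
Crossing each possibility with the father I^A I^B and summing P(type A): 1/2·1/2 + 1/2·1/2 = 1/2.
Similarly for Rh via the mother's Rh distribution: P(Rh+) = 1.
Independent loci: 1/2 × 1 = 1/2.

1/2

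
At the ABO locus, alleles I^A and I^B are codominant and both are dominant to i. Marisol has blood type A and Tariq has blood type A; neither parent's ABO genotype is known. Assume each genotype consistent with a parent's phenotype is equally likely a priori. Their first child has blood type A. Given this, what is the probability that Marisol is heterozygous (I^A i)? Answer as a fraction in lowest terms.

7/15

Possible genotypes: Marisol ∈ {I^A I^A, I^A i}; Tariq ∈ {I^A I^A, I^A i}.
Weight each parental genotype pair by prior × P(type-A child):
  I^A I^A × I^A I^A: posterior weight 4/15.
  I^A I^A × I^A i: posterior weight 4/15.
  I^A i × I^A I^A: posterior weight 4/15.
  I^A i × I^A i: posterior weight 1/5.
Sum the posterior weight over pairs where Marisol is I^A i: 7/15.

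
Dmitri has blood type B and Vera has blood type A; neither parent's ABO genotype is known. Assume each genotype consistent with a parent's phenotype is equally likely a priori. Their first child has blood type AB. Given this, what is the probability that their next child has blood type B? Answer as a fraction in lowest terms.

5/36

Possible genotypes: Dmitri ∈ {I^B I^B, I^B i}; Vera ∈ {I^A I^A, I^A i}.
Weight each parental genotype pair by prior × P(type-AB child):
  I^B I^B × I^A I^A: posterior weight 4/9; P(next child type B) = 0.
  I^B I^B × I^A i: posterior weight 2/9; P(next child type B) = 1/2.
  I^B i × I^A I^A: posterior weight 2/9; P(next child type B) = 0.
  I^B i × I^A i: posterior weight 1/9; P(next child type B) = 1/4.
Weighted sum = 5/36.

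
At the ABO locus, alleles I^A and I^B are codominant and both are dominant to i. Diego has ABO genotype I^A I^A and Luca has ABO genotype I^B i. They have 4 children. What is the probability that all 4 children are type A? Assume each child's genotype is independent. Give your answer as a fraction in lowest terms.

ABO cross I^A I^A × I^B i → 1/2 A, 1/2 AB.
So P(type A) = 1/2 per child.
All 4 independent: (1/2)^4 = 1/16.

1/16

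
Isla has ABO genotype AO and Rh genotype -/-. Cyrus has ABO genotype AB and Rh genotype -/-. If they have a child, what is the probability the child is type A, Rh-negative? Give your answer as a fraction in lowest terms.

1/2

ABO cross AO × AB → offspring phenotypes: 1/2 A, 1/4 B, 1/4 AB.
Rh cross -/- × -/- → 1 Rh-.
Independent loci: P(type A, Rh-negative) = 1/2 × 1 = 1/2.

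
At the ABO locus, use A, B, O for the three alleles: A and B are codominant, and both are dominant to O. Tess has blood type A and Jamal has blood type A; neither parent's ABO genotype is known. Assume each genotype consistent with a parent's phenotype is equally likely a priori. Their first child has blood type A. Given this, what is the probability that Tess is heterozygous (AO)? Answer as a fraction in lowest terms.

7/15

Possible genotypes: Tess ∈ {AA, AO}; Jamal ∈ {AA, AO}.
Weight each parental genotype pair by prior × P(type-A child):
  AA × AA: posterior weight 4/15.
  AA × AO: posterior weight 4/15.
  AO × AA: posterior weight 4/15.
  AO × AO: posterior weight 1/5.
Sum the posterior weight over pairs where Tess is AO: 7/15.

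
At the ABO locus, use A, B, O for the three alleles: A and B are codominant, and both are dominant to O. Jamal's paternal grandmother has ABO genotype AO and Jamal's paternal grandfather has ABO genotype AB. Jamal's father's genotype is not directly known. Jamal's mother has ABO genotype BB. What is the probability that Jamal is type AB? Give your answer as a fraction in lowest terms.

Jamal's father's ABO genotype from AO × AB: 1/4 AA, 1/4 AB, 1/4 AO, 1/4 BO.
Crossing each possibility with the mother BB and summing P(type AB): 1/4·1 + 1/4·1/2 + 1/4·1/2 + 1/4·0 = 1/2.

1/2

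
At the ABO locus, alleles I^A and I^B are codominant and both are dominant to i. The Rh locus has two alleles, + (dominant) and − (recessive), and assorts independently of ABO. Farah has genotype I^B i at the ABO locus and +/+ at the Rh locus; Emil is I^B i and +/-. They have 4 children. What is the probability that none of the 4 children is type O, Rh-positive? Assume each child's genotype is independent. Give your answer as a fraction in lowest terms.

ABO cross I^B i × I^B i → 1/4 O, 3/4 B.
Rh cross +/+ × +/- → 1 Rh+; so P(type O, Rh-positive) = 1/4 × 1 = 1/4 per child.
P(not type O, Rh-positive) = 3/4 for one child; (3/4)^4 = 81/256.

81/256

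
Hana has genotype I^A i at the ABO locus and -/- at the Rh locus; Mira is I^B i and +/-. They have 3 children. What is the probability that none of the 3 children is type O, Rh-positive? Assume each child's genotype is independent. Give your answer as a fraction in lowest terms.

ABO cross I^A i × I^B i → 1/4 O, 1/4 A, 1/4 B, 1/4 AB.
Rh cross -/- × +/- → 1/2 Rh+, 1/2 Rh-; so P(type O, Rh-positive) = 1/4 × 1/2 = 1/8 per child.
P(not type O, Rh-positive) = 7/8 for one child; (7/8)^3 = 343/512.

343/512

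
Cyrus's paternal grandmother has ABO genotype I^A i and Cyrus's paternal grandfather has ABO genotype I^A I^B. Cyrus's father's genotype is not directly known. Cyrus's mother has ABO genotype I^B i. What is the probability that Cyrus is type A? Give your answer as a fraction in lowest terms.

Cyrus's father's ABO genotype from I^A i × I^A I^B: 1/4 I^A I^A, 1/4 I^A I^B, 1/4 I^A i, 1/4 I^B i.
Crossing each possibility with the mother I^B i and summing P(type A): 1/4·1/2 + 1/4·1/4 + 1/4·1/4 + 1/4·0 = 1/4.

1/4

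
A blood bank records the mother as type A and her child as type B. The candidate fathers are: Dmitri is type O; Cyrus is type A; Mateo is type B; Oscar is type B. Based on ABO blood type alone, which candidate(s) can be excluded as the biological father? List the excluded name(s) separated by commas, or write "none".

Dmitri, Cyrus

A candidate is excluded only if no genotype consistent with his phenotype could produce a type B child with a type A mother.
Dmitri (type O): no genotype consistent with that phenotype can produce a type-B child with a type-A mother.
Cyrus (type A): no genotype consistent with that phenotype can produce a type-B child with a type-A mother.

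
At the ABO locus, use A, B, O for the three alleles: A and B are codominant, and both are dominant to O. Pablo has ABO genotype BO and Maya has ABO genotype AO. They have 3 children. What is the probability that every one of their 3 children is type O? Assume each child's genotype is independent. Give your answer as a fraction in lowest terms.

1/64

ABO cross BO × AO → 1/4 O, 1/4 A, 1/4 B, 1/4 AB.
So P(type O) = 1/4 per child.
All 3 independent: (1/4)^3 = 1/64.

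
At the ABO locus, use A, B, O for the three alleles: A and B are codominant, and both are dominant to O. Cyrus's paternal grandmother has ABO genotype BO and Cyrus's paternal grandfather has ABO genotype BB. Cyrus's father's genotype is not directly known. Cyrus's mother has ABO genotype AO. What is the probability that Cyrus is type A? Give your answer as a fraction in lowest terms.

Cyrus's father's ABO genotype from BO × BB: 1/2 BB, 1/2 BO.
Crossing each possibility with the mother AO and summing P(type A): 1/2·0 + 1/2·1/4 = 1/8.

1/8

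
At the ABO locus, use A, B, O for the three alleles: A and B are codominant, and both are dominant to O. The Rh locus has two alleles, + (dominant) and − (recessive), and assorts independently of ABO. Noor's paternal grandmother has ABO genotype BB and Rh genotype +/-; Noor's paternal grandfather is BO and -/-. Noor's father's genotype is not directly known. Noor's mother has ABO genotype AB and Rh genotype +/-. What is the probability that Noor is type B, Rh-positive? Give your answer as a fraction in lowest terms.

Noor's father's ABO genotype from BB × BO: 1/2 BB, 1/2 BO.
Crossing each possibility with the mother AB and summing P(type B): 1/2·1/2 + 1/2·1/2 = 1/2.
Similarly for Rh via the father's Rh distribution: P(Rh+) = 5/8.
Independent loci: 1/2 × 5/8 = 5/16.

5/16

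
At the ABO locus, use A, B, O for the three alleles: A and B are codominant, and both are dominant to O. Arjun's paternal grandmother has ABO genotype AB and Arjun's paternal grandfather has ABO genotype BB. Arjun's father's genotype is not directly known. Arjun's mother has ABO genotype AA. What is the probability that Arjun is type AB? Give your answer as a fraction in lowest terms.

3/4

Arjun's father's ABO genotype from AB × BB: 1/2 AB, 1/2 BB.
Crossing each possibility with the mother AA and summing P(type AB): 1/2·1/2 + 1/2·1 = 3/4.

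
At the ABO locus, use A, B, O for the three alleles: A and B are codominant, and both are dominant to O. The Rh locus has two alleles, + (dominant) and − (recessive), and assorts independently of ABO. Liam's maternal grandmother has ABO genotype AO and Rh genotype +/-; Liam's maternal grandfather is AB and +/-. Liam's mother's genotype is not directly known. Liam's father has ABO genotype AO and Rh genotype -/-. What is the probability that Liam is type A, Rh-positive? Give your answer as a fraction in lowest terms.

5/16

Liam's mother's ABO genotype from AO × AB: 1/4 AA, 1/4 AB, 1/4 AO, 1/4 BO.
Crossing each possibility with the father AO and summing P(type A): 1/4·1 + 1/4·1/2 + 1/4·3/4 + 1/4·1/4 = 5/8.
Similarly for Rh via the mother's Rh distribution: P(Rh+) = 1/2.
Independent loci: 5/8 × 1/2 = 5/16.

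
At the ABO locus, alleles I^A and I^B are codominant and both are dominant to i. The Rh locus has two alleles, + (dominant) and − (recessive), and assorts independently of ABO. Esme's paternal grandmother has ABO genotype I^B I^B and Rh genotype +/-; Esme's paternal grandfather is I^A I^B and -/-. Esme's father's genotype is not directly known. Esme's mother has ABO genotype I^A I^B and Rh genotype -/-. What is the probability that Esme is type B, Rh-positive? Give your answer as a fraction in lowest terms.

3/32

Esme's father's ABO genotype from I^B I^B × I^A I^B: 1/2 I^A I^B, 1/2 I^B I^B.
Crossing each possibility with the mother I^A I^B and summing P(type B): 1/2·1/4 + 1/2·1/2 = 3/8.
Similarly for Rh via the father's Rh distribution: P(Rh+) = 1/4.
Independent loci: 3/8 × 1/4 = 3/32.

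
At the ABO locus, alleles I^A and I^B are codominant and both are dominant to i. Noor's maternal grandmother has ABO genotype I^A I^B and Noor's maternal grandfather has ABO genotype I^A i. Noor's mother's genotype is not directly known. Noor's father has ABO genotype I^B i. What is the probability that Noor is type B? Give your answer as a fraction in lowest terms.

3/8

Noor's mother's ABO genotype from I^A I^B × I^A i: 1/4 I^A I^A, 1/4 I^A I^B, 1/4 I^A i, 1/4 I^B i.
Crossing each possibility with the father I^B i and summing P(type B): 1/4·0 + 1/4·1/2 + 1/4·1/4 + 1/4·3/4 = 3/8.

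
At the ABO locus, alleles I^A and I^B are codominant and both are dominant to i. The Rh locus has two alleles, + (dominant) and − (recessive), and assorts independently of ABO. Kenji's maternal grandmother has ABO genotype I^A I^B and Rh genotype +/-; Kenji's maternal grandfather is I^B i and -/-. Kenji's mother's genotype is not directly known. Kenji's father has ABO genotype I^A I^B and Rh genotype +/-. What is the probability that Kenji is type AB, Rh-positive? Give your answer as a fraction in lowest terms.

Kenji's mother's ABO genotype from I^A I^B × I^B i: 1/4 I^A I^B, 1/4 I^A i, 1/4 I^B I^B, 1/4 I^B i.
Crossing each possibility with the father I^A I^B and summing P(type AB): 1/4·1/2 + 1/4·1/4 + 1/4·1/2 + 1/4·1/4 = 3/8.
Similarly for Rh via the mother's Rh distribution: P(Rh+) = 5/8.
Independent loci: 3/8 × 5/8 = 15/64.

15/64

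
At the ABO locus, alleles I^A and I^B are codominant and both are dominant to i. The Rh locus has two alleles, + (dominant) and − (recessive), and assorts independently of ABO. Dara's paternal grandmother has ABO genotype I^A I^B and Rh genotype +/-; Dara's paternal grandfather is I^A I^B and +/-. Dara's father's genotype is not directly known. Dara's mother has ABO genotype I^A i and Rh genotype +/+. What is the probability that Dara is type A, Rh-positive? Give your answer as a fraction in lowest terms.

Dara's father's ABO genotype from I^A I^B × I^A I^B: 1/4 I^A I^A, 1/2 I^A I^B, 1/4 I^B I^B.
Crossing each possibility with the mother I^A i and summing P(type A): 1/4·1 + 1/2·1/2 + 1/4·0 = 1/2.
Similarly for Rh via the father's Rh distribution: P(Rh+) = 1.
Independent loci: 1/2 × 1 = 1/2.

1/2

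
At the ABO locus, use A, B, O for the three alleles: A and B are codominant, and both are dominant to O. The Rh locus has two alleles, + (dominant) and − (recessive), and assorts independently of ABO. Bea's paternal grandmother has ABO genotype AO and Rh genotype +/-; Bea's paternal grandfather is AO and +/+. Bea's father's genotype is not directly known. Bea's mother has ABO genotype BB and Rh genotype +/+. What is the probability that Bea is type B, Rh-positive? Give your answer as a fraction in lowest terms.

1/2

Bea's father's ABO genotype from AO × AO: 1/4 AA, 1/2 AO, 1/4 OO.
Crossing each possibility with the mother BB and summing P(type B): 1/4·0 + 1/2·1/2 + 1/4·1 = 1/2.
Similarly for Rh via the father's Rh distribution: P(Rh+) = 1.
Independent loci: 1/2 × 1 = 1/2.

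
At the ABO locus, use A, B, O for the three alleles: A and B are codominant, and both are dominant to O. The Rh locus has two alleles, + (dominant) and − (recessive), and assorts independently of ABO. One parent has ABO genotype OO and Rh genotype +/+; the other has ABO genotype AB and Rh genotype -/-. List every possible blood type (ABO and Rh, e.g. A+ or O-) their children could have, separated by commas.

Gametes from OO × AB give offspring ABO genotypes AO, BO, i.e. phenotypes A, B.
Rh cross +/+ × -/- → phenotypes Rh+.
Combining independently: A+, B+.

A+, B+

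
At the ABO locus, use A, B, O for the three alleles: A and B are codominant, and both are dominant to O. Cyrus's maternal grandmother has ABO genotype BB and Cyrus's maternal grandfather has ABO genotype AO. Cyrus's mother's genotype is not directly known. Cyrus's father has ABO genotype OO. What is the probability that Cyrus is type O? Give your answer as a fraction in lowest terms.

1/4

Cyrus's mother's ABO genotype from BB × AO: 1/2 AB, 1/2 BO.
Crossing each possibility with the father OO and summing P(type O): 1/2·0 + 1/2·1/2 = 1/4.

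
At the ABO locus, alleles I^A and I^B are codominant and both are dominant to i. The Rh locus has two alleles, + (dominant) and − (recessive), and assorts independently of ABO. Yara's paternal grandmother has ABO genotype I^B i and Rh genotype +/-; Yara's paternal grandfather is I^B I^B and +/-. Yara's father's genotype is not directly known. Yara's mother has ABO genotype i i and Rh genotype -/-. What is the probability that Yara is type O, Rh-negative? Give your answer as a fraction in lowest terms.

1/8

Yara's father's ABO genotype from I^B i × I^B I^B: 1/2 I^B I^B, 1/2 I^B i.
Crossing each possibility with the mother i i and summing P(type O): 1/2·0 + 1/2·1/2 = 1/4.
Similarly for Rh via the father's Rh distribution: P(Rh-) = 1/2.
Independent loci: 1/4 × 1/2 = 1/8.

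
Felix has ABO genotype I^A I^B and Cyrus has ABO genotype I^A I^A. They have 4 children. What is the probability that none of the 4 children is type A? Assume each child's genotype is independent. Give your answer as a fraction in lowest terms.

ABO cross I^A I^B × I^A I^A → 1/2 A, 1/2 AB.
So P(type A) = 1/2 per child.
P(not type A) = 1/2 for one child; (1/2)^4 = 1/16.

1/16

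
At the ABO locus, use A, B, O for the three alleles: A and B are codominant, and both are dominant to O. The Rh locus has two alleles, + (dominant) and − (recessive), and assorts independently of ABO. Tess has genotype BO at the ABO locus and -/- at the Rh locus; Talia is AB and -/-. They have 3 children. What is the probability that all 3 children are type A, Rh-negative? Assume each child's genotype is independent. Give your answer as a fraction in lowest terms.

1/64

ABO cross BO × AB → 1/4 A, 1/2 B, 1/4 AB.
Rh cross -/- × -/- → 1 Rh-; so P(type A, Rh-negative) = 1/4 × 1 = 1/4 per child.
All 3 independent: (1/4)^3 = 1/64.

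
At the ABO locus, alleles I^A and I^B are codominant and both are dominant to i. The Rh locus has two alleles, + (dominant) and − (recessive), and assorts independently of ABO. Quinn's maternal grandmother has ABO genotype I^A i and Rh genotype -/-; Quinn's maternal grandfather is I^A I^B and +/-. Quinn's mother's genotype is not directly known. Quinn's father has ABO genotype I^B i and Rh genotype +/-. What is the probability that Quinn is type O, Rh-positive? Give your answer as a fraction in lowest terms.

Quinn's mother's ABO genotype from I^A i × I^A I^B: 1/4 I^A I^A, 1/4 I^A I^B, 1/4 I^A i, 1/4 I^B i.
Crossing each possibility with the father I^B i and summing P(type O): 1/4·0 + 1/4·0 + 1/4·1/4 + 1/4·1/4 = 1/8.
Similarly for Rh via the mother's Rh distribution: P(Rh+) = 5/8.
Independent loci: 1/8 × 5/8 = 5/64.

5/64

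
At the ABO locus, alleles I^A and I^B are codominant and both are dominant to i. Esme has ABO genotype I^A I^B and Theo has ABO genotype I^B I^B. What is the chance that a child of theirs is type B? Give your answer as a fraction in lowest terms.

1/2

ABO cross I^A I^B × I^B I^B → offspring phenotypes: 1/2 B, 1/2 AB.
So P(type B) = 1/2.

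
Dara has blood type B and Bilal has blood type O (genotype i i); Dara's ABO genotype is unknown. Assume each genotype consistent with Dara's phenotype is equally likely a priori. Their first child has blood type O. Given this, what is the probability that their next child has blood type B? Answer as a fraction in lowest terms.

Possible genotypes: Dara ∈ {I^B I^B, I^B i}; Bilal ∈ {i i}.
Weight each parental genotype pair by prior × P(type-O child):
  I^B i × i i: posterior weight 1; P(next child type B) = 1/2.
Weighted sum = 1/2.

1/2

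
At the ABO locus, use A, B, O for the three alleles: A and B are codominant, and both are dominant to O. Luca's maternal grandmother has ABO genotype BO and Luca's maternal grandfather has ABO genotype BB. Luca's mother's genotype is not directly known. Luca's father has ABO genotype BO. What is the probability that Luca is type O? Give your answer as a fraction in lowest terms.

1/8

Luca's mother's ABO genotype from BO × BB: 1/2 BB, 1/2 BO.
Crossing each possibility with the father BO and summing P(type O): 1/2·0 + 1/2·1/4 = 1/8.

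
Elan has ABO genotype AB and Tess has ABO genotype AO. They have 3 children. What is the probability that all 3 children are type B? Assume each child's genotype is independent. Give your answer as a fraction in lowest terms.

ABO cross AB × AO → 1/2 A, 1/4 B, 1/4 AB.
So P(type B) = 1/4 per child.
All 3 independent: (1/4)^3 = 1/64.

1/64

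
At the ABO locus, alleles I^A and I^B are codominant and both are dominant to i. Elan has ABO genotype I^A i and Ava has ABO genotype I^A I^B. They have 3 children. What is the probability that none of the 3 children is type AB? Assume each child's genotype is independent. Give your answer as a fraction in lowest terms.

ABO cross I^A i × I^A I^B → 1/2 A, 1/4 B, 1/4 AB.
So P(type AB) = 1/4 per child.
P(not type AB) = 3/4 for one child; (3/4)^3 = 27/64.

27/64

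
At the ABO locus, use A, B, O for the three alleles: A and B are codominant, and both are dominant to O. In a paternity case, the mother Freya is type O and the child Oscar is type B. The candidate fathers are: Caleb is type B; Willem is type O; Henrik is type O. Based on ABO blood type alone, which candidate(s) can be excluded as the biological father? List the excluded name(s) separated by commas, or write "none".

Willem, Henrik

A candidate is excluded only if no genotype consistent with his phenotype could produce a type B child with a type O mother.
Willem (type O): no genotype consistent with that phenotype can produce a type-B child with a type-O mother.
Henrik (type O): no genotype consistent with that phenotype can produce a type-B child with a type-O mother.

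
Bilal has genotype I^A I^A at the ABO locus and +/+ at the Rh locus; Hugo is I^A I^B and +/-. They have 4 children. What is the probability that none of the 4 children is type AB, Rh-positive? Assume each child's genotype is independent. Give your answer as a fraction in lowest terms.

ABO cross I^A I^A × I^A I^B → 1/2 A, 1/2 AB.
Rh cross +/+ × +/- → 1 Rh+; so P(type AB, Rh-positive) = 1/2 × 1 = 1/2 per child.
P(not type AB, Rh-positive) = 1/2 for one child; (1/2)^4 = 1/16.

1/16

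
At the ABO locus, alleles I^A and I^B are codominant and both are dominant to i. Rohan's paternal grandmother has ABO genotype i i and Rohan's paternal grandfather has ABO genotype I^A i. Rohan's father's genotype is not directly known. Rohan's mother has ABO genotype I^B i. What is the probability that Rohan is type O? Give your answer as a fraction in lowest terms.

3/8

Rohan's father's ABO genotype from i i × I^A i: 1/2 I^A i, 1/2 i i.
Crossing each possibility with the mother I^B i and summing P(type O): 1/2·1/4 + 1/2·1/2 = 3/8.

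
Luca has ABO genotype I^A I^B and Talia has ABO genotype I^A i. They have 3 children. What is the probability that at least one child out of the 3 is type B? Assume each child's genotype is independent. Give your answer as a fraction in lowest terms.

ABO cross I^A I^B × I^A i → 1/2 A, 1/4 B, 1/4 AB.
So P(type B) = 1/4 per child.
P(none) = (3/4)^3 = 27/64; P(at least one) = 1 − 27/64 = 37/64.

37/64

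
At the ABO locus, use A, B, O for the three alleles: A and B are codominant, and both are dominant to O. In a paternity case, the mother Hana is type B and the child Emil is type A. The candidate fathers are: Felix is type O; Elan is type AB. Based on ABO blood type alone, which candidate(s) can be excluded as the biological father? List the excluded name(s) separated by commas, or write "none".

Felix

A candidate is excluded only if no genotype consistent with his phenotype could produce a type A child with a type B mother.
Felix (type O): no genotype consistent with that phenotype can produce a type-A child with a type-B mother.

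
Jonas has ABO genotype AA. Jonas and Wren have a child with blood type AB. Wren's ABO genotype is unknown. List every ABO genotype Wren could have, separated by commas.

For each candidate genotype of Wren, check whether crossing it with AA can produce every observed child phenotype.
  AA → possible child types {A} ✗
  AB → possible child types {A, AB} ✓
  AO → possible child types {A} ✗
  BB → possible child types {AB} ✓
  BO → possible child types {A, AB} ✓
  OO → possible child types {A} ✗

AB, BB, BO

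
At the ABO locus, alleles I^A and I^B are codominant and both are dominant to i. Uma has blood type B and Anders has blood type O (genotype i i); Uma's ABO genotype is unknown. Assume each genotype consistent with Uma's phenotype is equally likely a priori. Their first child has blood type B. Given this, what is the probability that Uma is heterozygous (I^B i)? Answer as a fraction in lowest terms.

Possible genotypes: Uma ∈ {I^B I^B, I^B i}; Anders ∈ {i i}.
Weight each parental genotype pair by prior × P(type-B child):
  I^B I^B × i i: posterior weight 2/3.
  I^B i × i i: posterior weight 1/3.
Sum the posterior weight over pairs where Uma is I^B i: 1/3.

1/3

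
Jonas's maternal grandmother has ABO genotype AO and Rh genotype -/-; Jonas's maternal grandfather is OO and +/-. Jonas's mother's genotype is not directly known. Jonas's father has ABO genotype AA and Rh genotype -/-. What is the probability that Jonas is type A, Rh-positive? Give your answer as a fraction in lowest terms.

Jonas's mother's ABO genotype from AO × OO: 1/2 AO, 1/2 OO.
Crossing each possibility with the father AA and summing P(type A): 1/2·1 + 1/2·1 = 1.
Similarly for Rh via the mother's Rh distribution: P(Rh+) = 1/4.
Independent loci: 1 × 1/4 = 1/4.

1/4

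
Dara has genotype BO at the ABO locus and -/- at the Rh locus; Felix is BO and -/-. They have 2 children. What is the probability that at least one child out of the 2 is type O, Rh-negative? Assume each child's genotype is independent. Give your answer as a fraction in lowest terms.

7/16

ABO cross BO × BO → 1/4 O, 3/4 B.
Rh cross -/- × -/- → 1 Rh-; so P(type O, Rh-negative) = 1/4 × 1 = 1/4 per child.
P(none) = (3/4)^2 = 9/16; P(at least one) = 1 − 9/16 = 7/16.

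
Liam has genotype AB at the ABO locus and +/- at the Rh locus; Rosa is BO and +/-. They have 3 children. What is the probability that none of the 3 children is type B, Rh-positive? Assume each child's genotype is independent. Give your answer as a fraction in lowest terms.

125/512

ABO cross AB × BO → 1/4 A, 1/2 B, 1/4 AB.
Rh cross +/- × +/- → 3/4 Rh+, 1/4 Rh-; so P(type B, Rh-positive) = 1/2 × 3/4 = 3/8 per child.
P(not type B, Rh-positive) = 5/8 for one child; (5/8)^3 = 125/512.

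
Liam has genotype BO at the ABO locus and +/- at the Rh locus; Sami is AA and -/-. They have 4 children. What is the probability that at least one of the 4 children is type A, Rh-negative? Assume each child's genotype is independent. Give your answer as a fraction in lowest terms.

175/256

ABO cross BO × AA → 1/2 A, 1/2 AB.
Rh cross +/- × -/- → 1/2 Rh+, 1/2 Rh-; so P(type A, Rh-negative) = 1/2 × 1/2 = 1/4 per child.
P(none) = (3/4)^4 = 81/256; P(at least one) = 1 − 81/256 = 175/256.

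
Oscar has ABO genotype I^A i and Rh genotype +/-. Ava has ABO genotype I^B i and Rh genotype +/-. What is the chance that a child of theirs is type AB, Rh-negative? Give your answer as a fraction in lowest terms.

ABO cross I^A i × I^B i → offspring phenotypes: 1/4 O, 1/4 A, 1/4 B, 1/4 AB.
Rh cross +/- × +/- → 3/4 Rh+, 1/4 Rh-.
Independent loci: P(type AB, Rh-negative) = 1/4 × 1/4 = 1/16.

1/16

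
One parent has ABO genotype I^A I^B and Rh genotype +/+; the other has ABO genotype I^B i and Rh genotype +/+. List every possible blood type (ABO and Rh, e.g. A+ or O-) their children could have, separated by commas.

A+, B+, AB+

Gametes from I^A I^B × I^B i give offspring ABO genotypes I^A I^B, I^A i, I^B I^B, I^B i, i.e. phenotypes A, B, AB.
Rh cross +/+ × +/+ → phenotypes Rh+.
Combining independently: A+, B+, AB+.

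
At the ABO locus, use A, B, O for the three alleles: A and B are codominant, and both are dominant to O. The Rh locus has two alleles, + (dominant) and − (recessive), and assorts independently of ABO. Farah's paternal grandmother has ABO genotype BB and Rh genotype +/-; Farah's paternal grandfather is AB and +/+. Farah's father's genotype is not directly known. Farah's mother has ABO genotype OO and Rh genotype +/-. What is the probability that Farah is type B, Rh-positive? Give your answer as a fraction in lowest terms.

21/32

Farah's father's ABO genotype from BB × AB: 1/2 AB, 1/2 BB.
Crossing each possibility with the mother OO and summing P(type B): 1/2·1/2 + 1/2·1 = 3/4.
Similarly for Rh via the father's Rh distribution: P(Rh+) = 7/8.
Independent loci: 3/4 × 7/8 = 21/32.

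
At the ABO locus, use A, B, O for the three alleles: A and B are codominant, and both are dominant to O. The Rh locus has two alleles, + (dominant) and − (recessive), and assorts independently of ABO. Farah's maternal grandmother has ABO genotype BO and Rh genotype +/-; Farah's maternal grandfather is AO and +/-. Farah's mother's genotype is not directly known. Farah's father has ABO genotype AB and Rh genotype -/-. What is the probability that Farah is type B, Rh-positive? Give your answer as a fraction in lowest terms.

3/16

Farah's mother's ABO genotype from BO × AO: 1/4 AB, 1/4 AO, 1/4 BO, 1/4 OO.
Crossing each possibility with the father AB and summing P(type B): 1/4·1/4 + 1/4·1/4 + 1/4·1/2 + 1/4·1/2 = 3/8.
Similarly for Rh via the mother's Rh distribution: P(Rh+) = 1/2.
Independent loci: 3/8 × 1/2 = 3/16.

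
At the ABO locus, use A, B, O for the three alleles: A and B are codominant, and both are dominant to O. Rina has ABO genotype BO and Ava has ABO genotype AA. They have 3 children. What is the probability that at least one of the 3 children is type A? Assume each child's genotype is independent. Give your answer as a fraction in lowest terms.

7/8

ABO cross BO × AA → 1/2 A, 1/2 AB.
So P(type A) = 1/2 per child.
P(none) = (1/2)^3 = 1/8; P(at least one) = 1 − 1/8 = 7/8.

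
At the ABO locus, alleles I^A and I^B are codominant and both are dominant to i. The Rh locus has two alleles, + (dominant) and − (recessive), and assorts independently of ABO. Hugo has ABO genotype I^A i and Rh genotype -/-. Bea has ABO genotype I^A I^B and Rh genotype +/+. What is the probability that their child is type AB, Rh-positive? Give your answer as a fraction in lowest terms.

ABO cross I^A i × I^A I^B → offspring phenotypes: 1/2 A, 1/4 B, 1/4 AB.
Rh cross -/- × +/+ → 1 Rh+.
Independent loci: P(type AB, Rh-positive) = 1/4 × 1 = 1/4.

1/4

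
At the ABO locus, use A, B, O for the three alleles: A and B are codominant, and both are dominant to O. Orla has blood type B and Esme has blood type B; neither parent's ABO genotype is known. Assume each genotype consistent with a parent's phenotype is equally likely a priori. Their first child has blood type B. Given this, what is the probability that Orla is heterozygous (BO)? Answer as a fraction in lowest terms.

7/15

Possible genotypes: Orla ∈ {BB, BO}; Esme ∈ {BB, BO}.
Weight each parental genotype pair by prior × P(type-B child):
  BB × BB: posterior weight 4/15.
  BB × BO: posterior weight 4/15.
  BO × BB: posterior weight 4/15.
  BO × BO: posterior weight 1/5.
Sum the posterior weight over pairs where Orla is BO: 7/15.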